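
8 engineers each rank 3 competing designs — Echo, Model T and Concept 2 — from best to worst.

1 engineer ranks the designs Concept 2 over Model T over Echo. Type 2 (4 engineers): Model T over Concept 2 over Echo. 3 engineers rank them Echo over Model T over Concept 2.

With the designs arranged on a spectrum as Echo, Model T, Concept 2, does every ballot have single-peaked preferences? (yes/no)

Axis positions: Echo=1, Model T=2, Concept 2=3.
Type 1 (peak Concept 2 at position 3): ranking walks positions 3-2-1, expanding outward from the peak — single-peaked.
Type 2 (peak Model T at position 2): ranking walks positions 2-3-1, expanding outward from the peak — single-peaked.
Type 3 (peak Echo at position 1): ranking walks positions 1-2-3, expanding outward from the peak — single-peaked.
Every ranking is single-peaked on this axis.

yes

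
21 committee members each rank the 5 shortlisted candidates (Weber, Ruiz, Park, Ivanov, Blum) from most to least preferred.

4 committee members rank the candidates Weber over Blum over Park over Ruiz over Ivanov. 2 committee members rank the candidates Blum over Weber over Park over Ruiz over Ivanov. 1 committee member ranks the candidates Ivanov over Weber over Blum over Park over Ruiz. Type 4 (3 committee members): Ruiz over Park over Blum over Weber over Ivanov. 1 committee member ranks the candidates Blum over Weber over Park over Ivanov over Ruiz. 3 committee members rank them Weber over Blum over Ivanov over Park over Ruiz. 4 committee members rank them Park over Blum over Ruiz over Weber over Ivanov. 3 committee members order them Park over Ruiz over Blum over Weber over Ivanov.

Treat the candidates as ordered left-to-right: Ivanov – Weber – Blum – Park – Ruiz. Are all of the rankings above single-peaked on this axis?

Axis positions: Ivanov=1, Weber=2, Blum=3, Park=4, Ruiz=5.
Type 1 (peak Weber at position 2): ranking walks positions 2-3-4-5-1, expanding outward from the peak — single-peaked.
Type 2 (peak Blum at position 3): ranking walks positions 3-2-4-5-1, expanding outward from the peak — single-peaked.
Type 3 (peak Ivanov at position 1): ranking walks positions 1-2-3-4-5, expanding outward from the peak — single-peaked.
Type 4 (peak Ruiz at position 5): ranking walks positions 5-4-3-2-1, expanding outward from the peak — single-peaked.
Type 5 (peak Blum at position 3): ranking walks positions 3-2-4-1-5, expanding outward from the peak — single-peaked.
Type 6 (peak Weber at position 2): ranking walks positions 2-3-1-4-5, expanding outward from the peak — single-peaked.
Type 7 (peak Park at position 4): ranking walks positions 4-3-5-2-1, expanding outward from the peak — single-peaked.
Type 8 (peak Park at position 4): ranking walks positions 4-5-3-2-1, expanding outward from the peak — single-peaked.
Every ranking is single-peaked on this axis.

yes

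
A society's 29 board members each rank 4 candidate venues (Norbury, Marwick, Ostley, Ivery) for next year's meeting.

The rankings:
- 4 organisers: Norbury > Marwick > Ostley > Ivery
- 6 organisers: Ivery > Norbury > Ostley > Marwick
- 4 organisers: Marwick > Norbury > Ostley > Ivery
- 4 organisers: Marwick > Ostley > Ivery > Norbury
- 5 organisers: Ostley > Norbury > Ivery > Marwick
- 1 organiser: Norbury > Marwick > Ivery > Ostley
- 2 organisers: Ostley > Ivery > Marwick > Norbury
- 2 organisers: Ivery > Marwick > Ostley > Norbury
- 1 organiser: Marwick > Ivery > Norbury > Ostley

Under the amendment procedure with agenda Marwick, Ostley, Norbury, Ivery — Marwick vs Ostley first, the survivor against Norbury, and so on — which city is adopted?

Round 1: Marwick vs Ostley — 16–13, Marwick advances.
Round 2: Marwick vs Norbury — 13–16, Norbury advances.
Round 3: Norbury vs Ivery — 14–15, Ivery advances.
The agenda winner is Ivery.

Ivery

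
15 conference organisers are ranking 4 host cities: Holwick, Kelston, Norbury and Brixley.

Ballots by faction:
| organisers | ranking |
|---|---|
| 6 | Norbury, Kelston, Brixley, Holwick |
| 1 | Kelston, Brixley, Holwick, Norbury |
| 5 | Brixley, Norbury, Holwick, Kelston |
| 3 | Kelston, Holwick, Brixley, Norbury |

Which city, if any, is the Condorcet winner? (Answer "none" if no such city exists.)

Check each pair by majority over 15 ballots:
Holwick vs Kelston: Kelston wins 10–5.
Holwick vs Norbury: Norbury wins 11–4.
Holwick vs Brixley: Brixley, 12–3.
Kelston vs Norbury: Norbury wins 11–4.
Kelston vs Brixley: Kelston, 10–5.
Norbury vs Brixley: Brixley, 9–6.
No city is unbeaten: Holwick loses to Kelston; Kelston loses to Norbury; Norbury loses to Brixley; Brixley loses to Kelston. In particular Kelston > Brixley > Norbury > Kelston is a majority cycle — no Condorcet winner exists.

none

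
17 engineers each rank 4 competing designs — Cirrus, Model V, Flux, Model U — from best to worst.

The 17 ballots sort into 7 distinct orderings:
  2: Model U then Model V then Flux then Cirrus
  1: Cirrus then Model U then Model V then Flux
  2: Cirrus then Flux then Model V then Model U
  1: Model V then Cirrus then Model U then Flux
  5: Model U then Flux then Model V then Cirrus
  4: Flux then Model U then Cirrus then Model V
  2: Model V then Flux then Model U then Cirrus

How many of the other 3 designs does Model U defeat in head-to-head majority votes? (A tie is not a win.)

3

Model U against each rival (17 engineers):
Model U vs Cirrus: Model U preferred on 2+5+4+2 = 13 ballots; Model U wins 13–4.
Model U vs Model V: Model U, 12–5.
Model U vs Flux: Model U preferred on 2+1+1+5 = 9 ballots; Model U wins 9–8.
Model U beats Cirrus, Model V, Flux — 3 pairwise wins.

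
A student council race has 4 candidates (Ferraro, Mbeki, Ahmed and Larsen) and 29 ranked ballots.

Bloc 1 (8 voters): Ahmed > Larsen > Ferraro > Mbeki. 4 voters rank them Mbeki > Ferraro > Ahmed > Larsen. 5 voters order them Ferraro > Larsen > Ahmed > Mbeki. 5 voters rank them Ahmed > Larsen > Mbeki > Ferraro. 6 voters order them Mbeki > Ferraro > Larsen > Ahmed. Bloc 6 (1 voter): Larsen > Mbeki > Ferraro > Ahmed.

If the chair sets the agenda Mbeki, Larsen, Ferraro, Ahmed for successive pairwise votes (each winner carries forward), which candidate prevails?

Round 1: Mbeki vs Larsen — 10–19, Larsen advances.
Round 2: Larsen vs Ferraro — 14–15, Ferraro advances.
Round 3: Ferraro vs Ahmed — 16–13, Ferraro advances.
The agenda winner is Ferraro.

Ferraro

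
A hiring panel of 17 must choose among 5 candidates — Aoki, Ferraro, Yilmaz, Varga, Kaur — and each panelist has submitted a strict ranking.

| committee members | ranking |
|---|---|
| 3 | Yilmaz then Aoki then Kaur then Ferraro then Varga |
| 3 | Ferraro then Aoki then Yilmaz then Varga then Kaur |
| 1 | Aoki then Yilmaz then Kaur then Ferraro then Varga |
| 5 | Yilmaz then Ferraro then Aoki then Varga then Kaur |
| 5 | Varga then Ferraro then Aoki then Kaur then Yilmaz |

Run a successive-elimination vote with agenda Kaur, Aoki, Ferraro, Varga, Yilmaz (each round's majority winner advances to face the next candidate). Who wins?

Yilmaz

Round 1: Kaur vs Aoki — 0–17, Aoki advances.
Round 2: Aoki vs Ferraro — 4–13, Ferraro advances.
Round 3: Ferraro vs Varga — 12–5, Ferraro advances.
Round 4: Ferraro vs Yilmaz — 8–9, Yilmaz advances.
The agenda winner is Yilmaz.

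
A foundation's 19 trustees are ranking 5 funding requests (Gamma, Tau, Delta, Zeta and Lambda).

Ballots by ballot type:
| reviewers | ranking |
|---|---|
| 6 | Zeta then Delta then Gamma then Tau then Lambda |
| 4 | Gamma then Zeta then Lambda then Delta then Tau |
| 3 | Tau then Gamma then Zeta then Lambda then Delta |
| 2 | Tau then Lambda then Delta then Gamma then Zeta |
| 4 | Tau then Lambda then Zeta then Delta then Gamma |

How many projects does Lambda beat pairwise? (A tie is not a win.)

Lambda against each rival (19 reviewers):
Lambda vs Gamma: 2+4 = 6 for Lambda, 13 for Gamma — Gamma by 13–6.
Lambda vs Tau: Tau wins 15–4.
Lambda–Delta: Lambda 13–6.
Lambda vs Zeta: Zeta, 13–6.
Lambda beats Delta; loses to Gamma, Tau, Zeta — 1 pairwise win.

1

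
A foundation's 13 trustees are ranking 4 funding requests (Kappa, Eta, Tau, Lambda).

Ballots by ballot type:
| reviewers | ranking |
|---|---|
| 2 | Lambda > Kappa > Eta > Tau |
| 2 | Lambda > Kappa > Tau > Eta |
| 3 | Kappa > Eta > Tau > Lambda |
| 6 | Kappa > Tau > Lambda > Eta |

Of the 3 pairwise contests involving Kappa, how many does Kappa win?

3

Kappa against each rival (13 reviewers):
Kappa vs Eta: 2+2+3+6 = 13 for Kappa, 0 for Eta — Kappa by 13–0.
Kappa vs Tau: Kappa, 13–0.
Kappa vs Lambda: Kappa preferred on 3+6 = 9 ballots; Kappa wins 9–4.
Kappa beats Eta, Tau, Lambda — 3 pairwise wins.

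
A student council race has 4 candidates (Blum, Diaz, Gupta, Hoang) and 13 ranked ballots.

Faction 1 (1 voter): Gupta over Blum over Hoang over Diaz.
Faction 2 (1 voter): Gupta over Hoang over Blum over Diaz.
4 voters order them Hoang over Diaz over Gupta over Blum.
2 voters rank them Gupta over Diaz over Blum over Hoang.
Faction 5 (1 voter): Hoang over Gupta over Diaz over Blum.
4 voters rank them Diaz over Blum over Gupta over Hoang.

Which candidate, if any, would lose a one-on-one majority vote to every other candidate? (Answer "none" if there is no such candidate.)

Head-to-head results (13 voters):
Blum vs Diaz: Diaz, 11–2.
Blum vs Gupta: 4 to 9, Gupta.
Blum vs Hoang: Blum, 7–6.
Diaz vs Gupta: Diaz wins 8–5.
Diaz–Hoang: Hoang 7–6.
Gupta vs Hoang: Gupta wins 8–5.
Each candidate has at least one pairwise win (Blum beats Hoang; Diaz beats Blum; Gupta beats Blum; Hoang beats Diaz) — no Condorcet loser.

none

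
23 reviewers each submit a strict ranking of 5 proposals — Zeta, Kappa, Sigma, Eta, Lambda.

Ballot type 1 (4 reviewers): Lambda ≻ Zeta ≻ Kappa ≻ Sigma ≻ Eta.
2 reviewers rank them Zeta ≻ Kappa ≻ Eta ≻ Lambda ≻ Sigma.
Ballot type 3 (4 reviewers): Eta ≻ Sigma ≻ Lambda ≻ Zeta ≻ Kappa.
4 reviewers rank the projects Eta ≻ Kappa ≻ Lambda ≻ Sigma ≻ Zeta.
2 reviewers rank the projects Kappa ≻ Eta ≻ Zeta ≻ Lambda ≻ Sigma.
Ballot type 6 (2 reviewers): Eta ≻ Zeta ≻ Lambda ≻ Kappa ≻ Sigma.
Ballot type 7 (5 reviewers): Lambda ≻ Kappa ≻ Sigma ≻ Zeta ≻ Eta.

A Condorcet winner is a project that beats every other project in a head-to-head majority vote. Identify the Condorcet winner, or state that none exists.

Check each pair by majority over 23 ballots:
Zeta–Kappa: Zeta 12–11.
Zeta vs Sigma: Sigma wins 13–10.
Zeta vs Eta: Zeta preferred on 4+2+5 = 11 ballots; Eta wins 12–11.
Zeta vs Lambda: Lambda, 17–6.
Kappa–Sigma: Kappa 19–4.
Kappa vs Eta: Kappa, 13–10.
Kappa vs Lambda: Kappa is ranked higher on 2+4+2 = 8 ballots, Lambda on 15. Lambda wins 15–8.
Sigma vs Eta: 4+5 = 9 for Sigma, 14 for Eta — Eta by 14–9.
Sigma vs Lambda: Lambda, 19–4.
Eta vs Lambda: Eta, 14–9.
No project is unbeaten: Zeta loses to Sigma; Kappa loses to Zeta; Sigma loses to Kappa; Eta loses to Kappa; Lambda loses to Eta. In particular Zeta beats Kappa beats Sigma beats Zeta is a majority cycle — no Condorcet winner exists.

none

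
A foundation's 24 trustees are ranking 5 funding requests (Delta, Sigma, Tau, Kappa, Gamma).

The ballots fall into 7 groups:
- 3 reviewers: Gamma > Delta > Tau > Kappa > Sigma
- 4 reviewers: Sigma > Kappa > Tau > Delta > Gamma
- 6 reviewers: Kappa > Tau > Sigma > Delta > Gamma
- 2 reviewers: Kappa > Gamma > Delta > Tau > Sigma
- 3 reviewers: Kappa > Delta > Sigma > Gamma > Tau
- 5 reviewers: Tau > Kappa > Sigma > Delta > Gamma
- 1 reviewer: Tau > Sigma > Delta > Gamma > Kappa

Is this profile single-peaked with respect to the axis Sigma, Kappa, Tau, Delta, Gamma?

no

Axis positions: Sigma=1, Kappa=2, Tau=3, Delta=4, Gamma=5.
Group 1 (peak Gamma at position 5): ranking walks positions 5-4-3-2-1, expanding outward from the peak — single-peaked.
Group 2 (peak Sigma at position 1): ranking walks positions 1-2-3-4-5, expanding outward from the peak — single-peaked.
Group 3 (peak Kappa at position 2): ranking walks positions 2-3-1-4-5, expanding outward from the peak — single-peaked.
Group 4: ranking walks positions 2-5-4-3-1; Gamma is ranked above Tau even though Tau lies between Gamma and the peak Kappa on the axis — preferences dip and rise again. Not single-peaked.
Group 5: ranking walks positions 2-4-1-5-3; Delta is ranked above Tau even though Tau lies between Delta and the peak Kappa on the axis — preferences dip and rise again. Not single-peaked.
Group 6 (peak Tau at position 3): ranking walks positions 3-2-1-4-5, expanding outward from the peak — single-peaked.
Group 7: ranking walks positions 3-1-4-5-2; Sigma is ranked above Kappa even though Kappa lies between Sigma and the peak Tau on the axis — preferences dip and rise again. Not single-peaked.
Group 4 violates single-peakedness, so the profile is not single-peaked on this axis.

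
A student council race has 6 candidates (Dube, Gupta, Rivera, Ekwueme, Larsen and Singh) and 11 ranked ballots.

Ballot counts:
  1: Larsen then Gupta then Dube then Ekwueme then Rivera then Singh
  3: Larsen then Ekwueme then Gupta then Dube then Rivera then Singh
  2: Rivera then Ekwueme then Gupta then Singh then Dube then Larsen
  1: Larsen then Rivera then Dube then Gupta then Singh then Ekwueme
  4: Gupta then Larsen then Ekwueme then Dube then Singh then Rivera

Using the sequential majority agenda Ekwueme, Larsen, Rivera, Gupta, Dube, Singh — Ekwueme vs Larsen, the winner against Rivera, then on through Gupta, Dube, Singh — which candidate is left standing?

Round 1: Ekwueme vs Larsen — 2–9, Larsen advances.
Round 2: Larsen vs Rivera — 9–2, Larsen advances.
Round 3: Larsen vs Gupta — 5–6, Gupta advances.
Round 4: Gupta vs Dube — 10–1, Gupta advances.
Round 5: Gupta vs Singh — 11–0, Gupta advances.
Gupta survives the agenda.

Gupta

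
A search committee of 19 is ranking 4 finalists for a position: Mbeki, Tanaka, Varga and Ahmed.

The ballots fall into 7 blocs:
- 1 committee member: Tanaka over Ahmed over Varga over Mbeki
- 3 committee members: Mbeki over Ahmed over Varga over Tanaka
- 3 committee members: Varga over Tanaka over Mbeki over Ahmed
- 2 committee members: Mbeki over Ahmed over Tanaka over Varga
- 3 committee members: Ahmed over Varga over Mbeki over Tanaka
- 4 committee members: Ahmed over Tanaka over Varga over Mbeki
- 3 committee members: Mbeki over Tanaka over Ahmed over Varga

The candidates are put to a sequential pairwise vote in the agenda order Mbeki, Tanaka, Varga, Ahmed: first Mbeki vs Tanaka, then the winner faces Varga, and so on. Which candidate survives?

Round 1: Mbeki vs Tanaka — 11–8, Mbeki advances.
Round 2: Mbeki vs Varga — 8–11, Varga advances.
Round 3: Varga vs Ahmed — 3–16, Ahmed advances.
Ahmed survives the agenda.

Ahmed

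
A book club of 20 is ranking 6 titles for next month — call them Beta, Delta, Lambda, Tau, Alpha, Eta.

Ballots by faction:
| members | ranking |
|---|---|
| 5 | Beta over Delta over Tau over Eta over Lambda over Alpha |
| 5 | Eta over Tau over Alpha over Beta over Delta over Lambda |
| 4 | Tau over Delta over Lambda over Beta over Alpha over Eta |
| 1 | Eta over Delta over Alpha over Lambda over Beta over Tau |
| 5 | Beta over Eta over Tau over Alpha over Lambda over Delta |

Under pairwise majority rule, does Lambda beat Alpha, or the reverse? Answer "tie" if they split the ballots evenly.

Ballots ranking Lambda above Alpha: 5 + 4 = 9.
Ballots ranking Alpha above Lambda: 20 − 9 = 11.
Alpha wins the head-to-head 11–9.

Alpha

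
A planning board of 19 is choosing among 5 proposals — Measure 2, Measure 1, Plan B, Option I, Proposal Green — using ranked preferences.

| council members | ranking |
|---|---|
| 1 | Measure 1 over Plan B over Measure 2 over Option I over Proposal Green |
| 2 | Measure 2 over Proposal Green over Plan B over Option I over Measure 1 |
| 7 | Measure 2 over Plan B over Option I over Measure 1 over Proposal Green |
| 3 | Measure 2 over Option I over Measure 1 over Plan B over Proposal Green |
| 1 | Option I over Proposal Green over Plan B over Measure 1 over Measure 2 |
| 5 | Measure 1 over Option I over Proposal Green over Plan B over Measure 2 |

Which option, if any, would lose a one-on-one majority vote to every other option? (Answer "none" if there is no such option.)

Head-to-head results (19 council members):
Measure 2 vs Measure 1: 2+7+3 = 12 for Measure 2, 7 for Measure 1 — Measure 2 by 12–7.
Measure 2 vs Plan B: Measure 2 is ranked higher on 2+7+3 = 12 ballots, Plan B on 7. Measure 2 wins 12–7.
Measure 2 vs Option I: Measure 2 wins 13–6.
Measure 2 vs Proposal Green: Measure 2 is ranked higher on 1+2+7+3 = 13 ballots, Proposal Green on 6. Measure 2 wins 13–6.
Measure 1 vs Plan B: 9 to 10, Plan B.
Measure 1–Option I: Option I 13–6.
Measure 1 vs Proposal Green: 1+7+3+5 = 16 for Measure 1, 3 for Proposal Green — Measure 1 by 16–3.
Plan B vs Option I: Plan B is ranked higher on 1+2+7 = 10 ballots, Option I on 9. Plan B wins 10–9.
Plan B–Proposal Green: Plan B 11–8.
Option I vs Proposal Green: 1+7+3+1+5 = 17 for Option I, 2 for Proposal Green — Option I by 17–2.
Proposal Green is beaten in every head-to-head and is the Condorcet loser.

Proposal Green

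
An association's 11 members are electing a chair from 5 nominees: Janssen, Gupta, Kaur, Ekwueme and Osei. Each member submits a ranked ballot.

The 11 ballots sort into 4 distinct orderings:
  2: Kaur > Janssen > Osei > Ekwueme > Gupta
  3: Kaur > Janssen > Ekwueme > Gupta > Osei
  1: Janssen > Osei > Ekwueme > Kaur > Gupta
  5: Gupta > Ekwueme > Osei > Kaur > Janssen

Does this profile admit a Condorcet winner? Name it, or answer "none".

none

Head-to-head results (11 voters):
Janssen–Gupta: Janssen 6–5.
Janssen vs Kaur: 1 for Janssen, 10 for Kaur — Kaur by 10–1.
Janssen vs Ekwueme: Janssen wins 6–5.
Janssen vs Osei: Janssen is ranked higher on 2+3+1 = 6 ballots, Osei on 5. Janssen wins 6–5.
Gupta vs Kaur: Gupta preferred on 5 ballots; Kaur wins 6–5.
Gupta vs Ekwueme: 5 for Gupta, 6 for Ekwueme — Ekwueme by 6–5.
Gupta vs Osei: Gupta preferred on 3+5 = 8 ballots; Gupta wins 8–3.
Kaur vs Ekwueme: Kaur preferred on 2+3 = 5 ballots; Ekwueme wins 6–5.
Kaur–Osei: Osei 6–5.
Ekwueme vs Osei: 3+5 = 8 for Ekwueme, 3 for Osei — Ekwueme by 8–3.
No candidate is unbeaten: Janssen loses to Kaur; Gupta loses to Janssen; Kaur loses to Ekwueme; Ekwueme loses to Janssen; Osei loses to Janssen. In particular Janssen → Ekwueme → Kaur → Janssen is a majority cycle — no Condorcet winner exists.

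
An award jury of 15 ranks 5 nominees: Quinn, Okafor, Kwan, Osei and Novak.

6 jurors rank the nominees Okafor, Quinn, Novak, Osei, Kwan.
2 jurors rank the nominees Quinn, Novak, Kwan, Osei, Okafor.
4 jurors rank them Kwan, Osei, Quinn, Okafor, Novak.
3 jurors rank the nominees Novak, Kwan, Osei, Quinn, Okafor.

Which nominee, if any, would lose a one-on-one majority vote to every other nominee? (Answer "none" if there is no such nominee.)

Pairwise majorities:
Quinn vs Okafor: 2+4+3 = 9 for Quinn, 6 for Okafor — Quinn by 9–6.
Quinn–Kwan: Quinn 8–7.
Quinn–Osei: Quinn 8–7.
Quinn vs Novak: 6+2+4 = 12 for Quinn, 3 for Novak — Quinn by 12–3.
Okafor vs Kwan: Okafor is ranked higher on 6 ballots, Kwan on 9. Kwan wins 9–6.
Okafor–Osei: Osei 9–6.
Okafor vs Novak: 10 to 5, Okafor.
Kwan vs Osei: 2+4+3 = 9 for Kwan, 6 for Osei — Kwan by 9–6.
Kwan vs Novak: Kwan is ranked higher on 4 ballots, Novak on 11. Novak wins 11–4.
Osei vs Novak: 4 to 11, Novak.
No nominee is winless: Quinn beats Okafor; Okafor beats Novak; Kwan beats Okafor; Osei beats Okafor; Novak beats Kwan. There is no Condorcet loser.

none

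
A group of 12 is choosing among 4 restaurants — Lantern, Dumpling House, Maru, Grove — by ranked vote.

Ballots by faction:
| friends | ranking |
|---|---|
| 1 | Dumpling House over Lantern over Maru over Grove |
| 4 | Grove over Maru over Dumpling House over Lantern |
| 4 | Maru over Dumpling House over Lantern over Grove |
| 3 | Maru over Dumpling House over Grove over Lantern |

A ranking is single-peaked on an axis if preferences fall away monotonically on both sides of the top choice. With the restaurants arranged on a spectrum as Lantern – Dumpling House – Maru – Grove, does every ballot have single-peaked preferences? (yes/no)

Axis positions: Lantern=1, Dumpling House=2, Maru=3, Grove=4.
Faction 1 (peak Dumpling House at position 2): ranking walks positions 2-1-3-4, expanding outward from the peak — single-peaked.
Faction 2 (peak Grove at position 4): ranking walks positions 4-3-2-1, expanding outward from the peak — single-peaked.
Faction 3 (peak Maru at position 3): ranking walks positions 3-2-1-4, expanding outward from the peak — single-peaked.
Faction 4 (peak Maru at position 3): ranking walks positions 3-2-4-1, expanding outward from the peak — single-peaked.
Every ranking is single-peaked on this axis.

yes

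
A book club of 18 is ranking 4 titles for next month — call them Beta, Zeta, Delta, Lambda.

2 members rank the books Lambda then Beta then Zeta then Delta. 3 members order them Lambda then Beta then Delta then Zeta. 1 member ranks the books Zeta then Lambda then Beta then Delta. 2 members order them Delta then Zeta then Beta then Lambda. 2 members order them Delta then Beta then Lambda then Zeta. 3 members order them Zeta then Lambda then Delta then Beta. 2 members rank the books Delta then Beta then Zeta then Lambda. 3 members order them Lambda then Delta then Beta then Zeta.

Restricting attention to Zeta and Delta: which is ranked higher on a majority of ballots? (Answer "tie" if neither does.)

Delta

Ballots ranking Zeta above Delta: 2 + 1 + 3 = 6.
Ballots ranking Delta above Zeta: 18 − 6 = 12.
Delta wins the head-to-head 12–6.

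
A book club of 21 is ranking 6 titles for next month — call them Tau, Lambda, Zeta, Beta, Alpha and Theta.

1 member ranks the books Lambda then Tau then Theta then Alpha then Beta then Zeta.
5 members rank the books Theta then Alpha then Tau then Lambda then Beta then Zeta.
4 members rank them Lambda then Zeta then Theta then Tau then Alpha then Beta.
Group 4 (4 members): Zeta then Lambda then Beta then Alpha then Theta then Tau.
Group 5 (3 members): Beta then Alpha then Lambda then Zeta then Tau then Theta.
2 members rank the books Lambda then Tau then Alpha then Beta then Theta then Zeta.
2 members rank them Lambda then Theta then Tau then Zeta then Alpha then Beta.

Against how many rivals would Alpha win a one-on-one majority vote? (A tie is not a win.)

Alpha against each rival (21 members):
Alpha–Tau: Alpha 12–9.
Alpha vs Lambda: Alpha preferred on 5+3 = 8 ballots; Lambda wins 13–8.
Alpha–Zeta: Alpha 11–10.
Alpha vs Beta: 14 to 7, Alpha.
Alpha vs Theta: Theta, 12–9.
Alpha beats Tau, Zeta, Beta; loses to Lambda, Theta — 3 pairwise wins.

3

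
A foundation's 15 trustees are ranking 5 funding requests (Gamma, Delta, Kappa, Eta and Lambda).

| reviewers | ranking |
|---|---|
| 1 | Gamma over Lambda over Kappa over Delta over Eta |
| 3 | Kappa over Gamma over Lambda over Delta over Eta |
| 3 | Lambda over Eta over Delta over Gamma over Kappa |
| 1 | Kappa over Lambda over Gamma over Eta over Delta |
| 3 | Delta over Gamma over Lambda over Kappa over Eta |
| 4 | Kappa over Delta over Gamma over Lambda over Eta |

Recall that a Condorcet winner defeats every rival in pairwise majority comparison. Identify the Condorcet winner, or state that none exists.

Kappa

Check each pair by majority over 15 ballots:
Gamma vs Delta: Delta, 10–5.
Gamma–Kappa: Kappa 8–7.
Gamma vs Eta: Gamma is ranked higher on 1+3+1+3+4 = 12 ballots, Eta on 3. Gamma wins 12–3.
Gamma vs Lambda: Gamma preferred on 1+3+3+4 = 11 ballots; Gamma wins 11–4.
Delta vs Kappa: 3+3 = 6 for Delta, 9 for Kappa — Kappa by 9–6.
Delta–Eta: Delta 11–4.
Delta vs Lambda: Delta is ranked higher on 3+4 = 7 ballots, Lambda on 8. Lambda wins 8–7.
Kappa vs Eta: Kappa is ranked higher on 1+3+1+3+4 = 12 ballots, Eta on 3. Kappa wins 12–3.
Kappa vs Lambda: Kappa is ranked higher on 3+1+4 = 8 ballots, Lambda on 7. Kappa wins 8–7.
Eta–Lambda: Lambda 15–0.
Only Kappa has no losses; Kappa is the Condorcet winner.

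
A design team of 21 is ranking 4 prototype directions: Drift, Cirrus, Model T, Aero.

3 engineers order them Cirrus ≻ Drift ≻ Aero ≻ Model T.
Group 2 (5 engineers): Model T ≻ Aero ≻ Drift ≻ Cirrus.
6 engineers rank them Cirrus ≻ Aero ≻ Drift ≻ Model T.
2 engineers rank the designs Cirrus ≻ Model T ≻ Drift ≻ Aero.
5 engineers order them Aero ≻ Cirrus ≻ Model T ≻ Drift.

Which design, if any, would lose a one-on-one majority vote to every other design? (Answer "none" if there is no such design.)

Drift

Pairwise majorities:
Drift vs Cirrus: Drift is ranked higher on 5 ballots, Cirrus on 16. Cirrus wins 16–5.
Drift vs Model T: Model T, 12–9.
Drift vs Aero: Aero, 16–5.
Cirrus vs Model T: 3+6+2+5 = 16 for Cirrus, 5 for Model T — Cirrus by 16–5.
Cirrus vs Aero: Cirrus wins 11–10.
Model T vs Aero: Aero, 14–7.
Drift loses to every other design — it is the Condorcet loser.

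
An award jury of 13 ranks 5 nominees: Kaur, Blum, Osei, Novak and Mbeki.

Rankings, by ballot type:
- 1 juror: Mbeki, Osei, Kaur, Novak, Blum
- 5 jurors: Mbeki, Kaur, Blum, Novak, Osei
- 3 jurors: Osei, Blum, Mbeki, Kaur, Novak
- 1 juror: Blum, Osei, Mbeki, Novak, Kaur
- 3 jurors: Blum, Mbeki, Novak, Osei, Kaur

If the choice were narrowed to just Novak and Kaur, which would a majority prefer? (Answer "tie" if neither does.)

Ballots ranking Novak above Kaur: 1 + 3 = 4.
Ballots ranking Kaur above Novak: 13 − 4 = 9.
Kaur wins the head-to-head 9–4.

Kaur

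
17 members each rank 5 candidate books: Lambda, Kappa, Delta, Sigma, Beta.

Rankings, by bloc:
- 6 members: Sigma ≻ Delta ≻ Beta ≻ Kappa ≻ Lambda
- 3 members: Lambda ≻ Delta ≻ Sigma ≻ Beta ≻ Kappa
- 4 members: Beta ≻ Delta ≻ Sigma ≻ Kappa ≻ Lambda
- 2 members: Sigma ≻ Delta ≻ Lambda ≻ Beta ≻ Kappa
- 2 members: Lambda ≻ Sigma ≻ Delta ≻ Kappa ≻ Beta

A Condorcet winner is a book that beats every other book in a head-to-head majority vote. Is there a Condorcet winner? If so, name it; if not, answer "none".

Pairwise majorities:
Lambda vs Kappa: Kappa, 10–7.
Lambda vs Delta: Delta, 12–5.
Lambda vs Sigma: Sigma, 12–5.
Lambda–Beta: Beta 10–7.
Kappa vs Delta: Delta wins 17–0.
Kappa–Sigma: Sigma 17–0.
Kappa vs Beta: Beta wins 15–2.
Delta vs Sigma: Sigma, 10–7.
Delta vs Beta: Delta wins 13–4.
Sigma vs Beta: Sigma wins 13–4.
Only Sigma has no losses; Sigma is the Condorcet winner.

Sigma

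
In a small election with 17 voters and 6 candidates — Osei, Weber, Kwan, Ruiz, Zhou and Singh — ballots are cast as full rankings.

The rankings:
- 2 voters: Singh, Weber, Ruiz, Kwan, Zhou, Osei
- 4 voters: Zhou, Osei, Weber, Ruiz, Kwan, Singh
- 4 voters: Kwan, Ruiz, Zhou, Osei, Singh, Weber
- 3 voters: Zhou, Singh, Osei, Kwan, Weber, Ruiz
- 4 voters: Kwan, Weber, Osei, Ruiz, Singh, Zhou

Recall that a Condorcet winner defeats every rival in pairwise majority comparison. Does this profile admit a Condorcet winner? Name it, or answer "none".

Kwan

Head-to-head results (17 voters):
Osei vs Weber: Osei wins 11–6.
Osei–Kwan: Kwan 10–7.
Osei vs Ruiz: 11 to 6, Osei.
Osei vs Zhou: Osei is ranked higher on 4 ballots, Zhou on 13. Zhou wins 13–4.
Osei vs Singh: Osei is ranked higher on 4+4+4 = 12 ballots, Singh on 5. Osei wins 12–5.
Weber vs Kwan: Kwan, 11–6.
Weber–Ruiz: Weber 13–4.
Weber–Zhou: Zhou 11–6.
Weber vs Singh: Singh wins 9–8.
Kwan vs Ruiz: 4+3+4 = 11 for Kwan, 6 for Ruiz — Kwan by 11–6.
Kwan vs Zhou: Kwan preferred on 2+4+4 = 10 ballots; Kwan wins 10–7.
Kwan vs Singh: Kwan is ranked higher on 4+4+4 = 12 ballots, Singh on 5. Kwan wins 12–5.
Ruiz vs Zhou: Ruiz wins 10–7.
Ruiz vs Singh: Ruiz is ranked higher on 4+4+4 = 12 ballots, Singh on 5. Ruiz wins 12–5.
Zhou vs Singh: Zhou preferred on 4+4+3 = 11 ballots; Zhou wins 11–6.
Kwan wins every pairwise contest, so Kwan is the Condorcet winner.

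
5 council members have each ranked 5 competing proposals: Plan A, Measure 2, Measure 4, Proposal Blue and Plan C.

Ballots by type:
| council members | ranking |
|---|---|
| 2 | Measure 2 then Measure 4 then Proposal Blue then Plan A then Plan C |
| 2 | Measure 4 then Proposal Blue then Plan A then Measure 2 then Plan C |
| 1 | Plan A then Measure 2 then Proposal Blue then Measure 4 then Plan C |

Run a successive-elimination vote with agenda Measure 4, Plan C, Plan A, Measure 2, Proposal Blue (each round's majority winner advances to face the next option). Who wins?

Round 1: Measure 4 vs Plan C — 5–0, Measure 4 advances.
Round 2: Measure 4 vs Plan A — 4–1, Measure 4 advances.
Round 3: Measure 4 vs Measure 2 — 2–3, Measure 2 advances.
Round 4: Measure 2 vs Proposal Blue — 3–2, Measure 2 advances.
Measure 2 survives the agenda.

Measure 2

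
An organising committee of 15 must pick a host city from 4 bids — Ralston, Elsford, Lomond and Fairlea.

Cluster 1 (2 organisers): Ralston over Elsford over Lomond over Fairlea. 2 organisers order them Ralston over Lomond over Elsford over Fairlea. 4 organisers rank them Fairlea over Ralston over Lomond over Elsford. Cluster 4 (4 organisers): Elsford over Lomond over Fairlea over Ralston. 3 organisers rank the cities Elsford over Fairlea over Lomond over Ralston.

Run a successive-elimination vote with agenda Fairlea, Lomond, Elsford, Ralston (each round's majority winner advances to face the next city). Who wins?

Round 1: Fairlea vs Lomond — 7–8, Lomond advances.
Round 2: Lomond vs Elsford — 6–9, Elsford advances.
Round 3: Elsford vs Ralston — 7–8, Ralston advances.
The agenda winner is Ralston.

Ralston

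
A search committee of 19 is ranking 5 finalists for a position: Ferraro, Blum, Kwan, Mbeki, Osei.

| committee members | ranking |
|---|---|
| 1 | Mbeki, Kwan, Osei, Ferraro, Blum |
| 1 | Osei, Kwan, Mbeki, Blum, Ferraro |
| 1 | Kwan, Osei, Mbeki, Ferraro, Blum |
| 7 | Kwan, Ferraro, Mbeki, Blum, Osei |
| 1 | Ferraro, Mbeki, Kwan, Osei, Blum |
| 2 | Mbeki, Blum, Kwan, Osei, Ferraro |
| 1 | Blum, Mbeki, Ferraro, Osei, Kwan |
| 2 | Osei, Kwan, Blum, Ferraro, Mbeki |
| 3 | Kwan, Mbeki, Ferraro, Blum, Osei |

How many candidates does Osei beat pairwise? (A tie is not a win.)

0

Osei against each rival (19 committee members):
Osei vs Ferraro: Ferraro, 12–7.
Osei vs Blum: 1+1+1+1+2 = 6 for Osei, 13 for Blum — Blum by 13–6.
Osei–Kwan: Kwan 15–4.
Osei vs Mbeki: Mbeki, 15–4.
Osei beats no one; loses to Ferraro, Blum, Kwan, Mbeki — 0 pairwise wins.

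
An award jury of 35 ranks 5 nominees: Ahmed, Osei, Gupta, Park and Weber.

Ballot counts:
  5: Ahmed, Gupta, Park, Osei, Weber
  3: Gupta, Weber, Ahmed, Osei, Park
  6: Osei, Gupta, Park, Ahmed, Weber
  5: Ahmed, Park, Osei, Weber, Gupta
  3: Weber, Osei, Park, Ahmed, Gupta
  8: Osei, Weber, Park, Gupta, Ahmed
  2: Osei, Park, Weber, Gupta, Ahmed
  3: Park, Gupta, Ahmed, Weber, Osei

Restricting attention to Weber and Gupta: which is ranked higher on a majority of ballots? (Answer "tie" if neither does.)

Ballots ranking Weber above Gupta: 5 + 3 + 8 + 2 = 18.
Ballots ranking Gupta above Weber: 35 − 18 = 17.
Weber wins the head-to-head 18–17.

Weber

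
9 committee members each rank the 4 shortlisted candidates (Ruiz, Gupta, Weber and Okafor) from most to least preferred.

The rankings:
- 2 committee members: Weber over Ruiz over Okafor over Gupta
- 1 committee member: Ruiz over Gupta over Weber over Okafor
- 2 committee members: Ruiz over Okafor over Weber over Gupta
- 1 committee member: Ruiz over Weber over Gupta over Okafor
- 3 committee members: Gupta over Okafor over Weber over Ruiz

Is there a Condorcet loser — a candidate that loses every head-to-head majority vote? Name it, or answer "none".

Head-to-head results (9 committee members):
Ruiz–Gupta: Ruiz 6–3.
Ruiz vs Weber: Ruiz is ranked higher on 1+2+1 = 4 ballots, Weber on 5. Weber wins 5–4.
Ruiz vs Okafor: Ruiz wins 6–3.
Gupta vs Weber: Gupta preferred on 1+3 = 4 ballots; Weber wins 5–4.
Gupta–Okafor: Gupta 5–4.
Weber–Okafor: Okafor 5–4.
Every candidate wins at least one matchup (Ruiz beats Gupta; Gupta beats Okafor; Weber beats Ruiz; Okafor beats Weber), so there is no Condorcet loser.

none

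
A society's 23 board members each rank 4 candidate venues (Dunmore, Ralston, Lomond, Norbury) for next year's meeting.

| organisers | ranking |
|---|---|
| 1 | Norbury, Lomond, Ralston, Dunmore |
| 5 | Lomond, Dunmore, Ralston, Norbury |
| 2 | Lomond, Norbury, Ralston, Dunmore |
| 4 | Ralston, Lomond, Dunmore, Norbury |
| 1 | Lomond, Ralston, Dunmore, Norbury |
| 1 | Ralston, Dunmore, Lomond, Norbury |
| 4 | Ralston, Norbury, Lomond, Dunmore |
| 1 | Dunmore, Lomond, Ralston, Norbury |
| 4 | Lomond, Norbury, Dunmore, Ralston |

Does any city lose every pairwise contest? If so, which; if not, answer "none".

Head-to-head results (23 organisers):
Dunmore vs Ralston: Ralston wins 13–10.
Dunmore–Lomond: Lomond 21–2.
Dunmore vs Norbury: 12 to 11, Dunmore.
Ralston vs Lomond: 9 to 14, Lomond.
Ralston–Norbury: Ralston 16–7.
Lomond vs Norbury: Lomond, 18–5.
Norbury loses to every other city — it is the Condorcet loser.

Norbury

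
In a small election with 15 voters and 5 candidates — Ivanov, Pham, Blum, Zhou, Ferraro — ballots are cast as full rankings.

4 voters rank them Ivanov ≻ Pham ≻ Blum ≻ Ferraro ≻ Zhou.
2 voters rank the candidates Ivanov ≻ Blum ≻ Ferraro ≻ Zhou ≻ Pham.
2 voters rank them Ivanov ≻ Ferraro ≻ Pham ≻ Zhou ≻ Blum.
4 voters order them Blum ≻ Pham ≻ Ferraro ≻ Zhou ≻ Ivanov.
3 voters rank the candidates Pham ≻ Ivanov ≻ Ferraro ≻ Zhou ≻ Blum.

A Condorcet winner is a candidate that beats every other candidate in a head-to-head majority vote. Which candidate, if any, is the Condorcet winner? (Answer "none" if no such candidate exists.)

Ivanov

Check each pair by majority over 15 ballots:
Ivanov vs Pham: Ivanov preferred on 4+2+2 = 8 ballots; Ivanov wins 8–7.
Ivanov vs Blum: 4+2+2+3 = 11 for Ivanov, 4 for Blum — Ivanov by 11–4.
Ivanov vs Zhou: Ivanov preferred on 4+2+2+3 = 11 ballots; Ivanov wins 11–4.
Ivanov vs Ferraro: Ivanov preferred on 4+2+2+3 = 11 ballots; Ivanov wins 11–4.
Pham vs Blum: 9 to 6, Pham.
Pham vs Zhou: 13 to 2, Pham.
Pham vs Ferraro: Pham is ranked higher on 4+4+3 = 11 ballots, Ferraro on 4. Pham wins 11–4.
Blum vs Zhou: Blum is ranked higher on 4+2+4 = 10 ballots, Zhou on 5. Blum wins 10–5.
Blum vs Ferraro: Blum preferred on 4+2+4 = 10 ballots; Blum wins 10–5.
Zhou vs Ferraro: Zhou preferred on 0 ballots; Ferraro wins 15–0.
Ivanov beats each of Pham, Blum, Zhou, Ferraro — Ivanov is the Condorcet winner.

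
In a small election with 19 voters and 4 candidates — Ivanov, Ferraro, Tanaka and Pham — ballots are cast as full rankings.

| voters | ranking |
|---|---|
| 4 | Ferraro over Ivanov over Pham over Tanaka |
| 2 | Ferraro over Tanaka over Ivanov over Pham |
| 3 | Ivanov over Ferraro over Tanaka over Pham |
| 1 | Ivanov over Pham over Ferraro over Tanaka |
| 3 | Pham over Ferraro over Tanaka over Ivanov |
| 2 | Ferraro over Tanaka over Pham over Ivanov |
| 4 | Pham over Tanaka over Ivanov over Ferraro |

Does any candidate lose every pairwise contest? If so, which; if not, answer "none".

none

Head-to-head results (19 voters):
Ivanov–Ferraro: Ferraro 11–8.
Ivanov vs Tanaka: Ivanov is ranked higher on 4+3+1 = 8 ballots, Tanaka on 11. Tanaka wins 11–8.
Ivanov–Pham: Ivanov 10–9.
Ferraro vs Tanaka: 15 to 4, Ferraro.
Ferraro vs Pham: Ferraro wins 11–8.
Tanaka vs Pham: Pham, 12–7.
Every candidate wins at least one matchup (Ivanov beats Pham; Ferraro beats Ivanov; Tanaka beats Ivanov; Pham beats Tanaka), so there is no Condorcet loser.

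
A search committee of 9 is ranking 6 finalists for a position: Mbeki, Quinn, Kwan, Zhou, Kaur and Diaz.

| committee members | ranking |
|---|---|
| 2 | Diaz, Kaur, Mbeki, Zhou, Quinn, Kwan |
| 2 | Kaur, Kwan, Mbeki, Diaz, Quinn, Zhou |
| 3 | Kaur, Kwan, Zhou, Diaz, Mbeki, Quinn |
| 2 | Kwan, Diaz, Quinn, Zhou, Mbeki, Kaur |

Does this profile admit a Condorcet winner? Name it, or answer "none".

Kaur

Head-to-head results (9 committee members):
Mbeki–Quinn: Mbeki 7–2.
Mbeki vs Kwan: Mbeki is ranked higher on 2 ballots, Kwan on 7. Kwan wins 7–2.
Mbeki vs Zhou: Mbeki preferred on 2+2 = 4 ballots; Zhou wins 5–4.
Mbeki vs Kaur: Kaur, 7–2.
Mbeki vs Diaz: 2 to 7, Diaz.
Quinn vs Kwan: 2 for Quinn, 7 for Kwan — Kwan by 7–2.
Quinn vs Zhou: 2+2 = 4 for Quinn, 5 for Zhou — Zhou by 5–4.
Quinn vs Kaur: Quinn is ranked higher on 2 ballots, Kaur on 7. Kaur wins 7–2.
Quinn vs Diaz: Diaz wins 9–0.
Kwan vs Zhou: Kwan is ranked higher on 2+3+2 = 7 ballots, Zhou on 2. Kwan wins 7–2.
Kwan vs Kaur: 2 to 7, Kaur.
Kwan vs Diaz: Kwan wins 7–2.
Zhou vs Kaur: 2 for Zhou, 7 for Kaur — Kaur by 7–2.
Zhou–Diaz: Diaz 6–3.
Kaur vs Diaz: Kaur is ranked higher on 2+3 = 5 ballots, Diaz on 4. Kaur wins 5–4.
Kaur defeats every rival head-to-head and is the Condorcet winner.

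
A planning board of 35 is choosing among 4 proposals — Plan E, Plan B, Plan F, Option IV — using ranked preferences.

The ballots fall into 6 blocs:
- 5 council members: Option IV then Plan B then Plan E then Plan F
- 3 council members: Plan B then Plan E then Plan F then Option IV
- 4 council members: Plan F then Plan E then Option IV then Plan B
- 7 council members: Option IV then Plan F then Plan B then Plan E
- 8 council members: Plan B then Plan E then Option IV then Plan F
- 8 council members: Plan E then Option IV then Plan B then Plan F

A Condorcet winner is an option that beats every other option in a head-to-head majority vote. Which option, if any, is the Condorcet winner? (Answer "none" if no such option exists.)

none

Pairwise majorities:
Plan E vs Plan B: 4+8 = 12 for Plan E, 23 for Plan B — Plan B by 23–12.
Plan E vs Plan F: Plan E preferred on 5+3+8+8 = 24 ballots; Plan E wins 24–11.
Plan E vs Option IV: 3+4+8+8 = 23 for Plan E, 12 for Option IV — Plan E by 23–12.
Plan B vs Plan F: Plan B preferred on 5+3+8+8 = 24 ballots; Plan B wins 24–11.
Plan B vs Option IV: 3+8 = 11 for Plan B, 24 for Option IV — Option IV by 24–11.
Plan F vs Option IV: Plan F preferred on 3+4 = 7 ballots; Option IV wins 28–7.
Every option loses at least once (Plan E loses to Plan B; Plan B loses to Option IV; Plan F loses to Plan E; Option IV loses to Plan E). The majority relation contains the cycle Plan E beats Option IV beats Plan B beats Plan E, so there is no Condorcet winner.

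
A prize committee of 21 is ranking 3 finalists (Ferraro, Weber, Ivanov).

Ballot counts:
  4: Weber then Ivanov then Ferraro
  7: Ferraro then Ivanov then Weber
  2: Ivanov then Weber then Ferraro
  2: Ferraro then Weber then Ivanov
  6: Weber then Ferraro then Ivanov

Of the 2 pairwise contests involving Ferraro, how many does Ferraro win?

Ferraro against each rival (21 jurors):
Ferraro–Weber: Weber 12–9.
Ferraro vs Ivanov: Ferraro preferred on 7+2+6 = 15 ballots; Ferraro wins 15–6.
Ferraro beats Ivanov; loses to Weber — 1 pairwise win.

1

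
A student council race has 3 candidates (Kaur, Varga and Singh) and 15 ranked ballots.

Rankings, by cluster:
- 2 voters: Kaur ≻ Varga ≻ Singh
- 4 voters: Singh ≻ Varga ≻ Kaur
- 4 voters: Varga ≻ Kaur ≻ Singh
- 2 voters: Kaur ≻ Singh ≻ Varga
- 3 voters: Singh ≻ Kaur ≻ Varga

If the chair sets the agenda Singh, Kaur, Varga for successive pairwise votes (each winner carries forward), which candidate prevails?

Varga

Round 1: Singh vs Kaur — 7–8, Kaur advances.
Round 2: Kaur vs Varga — 7–8, Varga advances.
The agenda winner is Varga.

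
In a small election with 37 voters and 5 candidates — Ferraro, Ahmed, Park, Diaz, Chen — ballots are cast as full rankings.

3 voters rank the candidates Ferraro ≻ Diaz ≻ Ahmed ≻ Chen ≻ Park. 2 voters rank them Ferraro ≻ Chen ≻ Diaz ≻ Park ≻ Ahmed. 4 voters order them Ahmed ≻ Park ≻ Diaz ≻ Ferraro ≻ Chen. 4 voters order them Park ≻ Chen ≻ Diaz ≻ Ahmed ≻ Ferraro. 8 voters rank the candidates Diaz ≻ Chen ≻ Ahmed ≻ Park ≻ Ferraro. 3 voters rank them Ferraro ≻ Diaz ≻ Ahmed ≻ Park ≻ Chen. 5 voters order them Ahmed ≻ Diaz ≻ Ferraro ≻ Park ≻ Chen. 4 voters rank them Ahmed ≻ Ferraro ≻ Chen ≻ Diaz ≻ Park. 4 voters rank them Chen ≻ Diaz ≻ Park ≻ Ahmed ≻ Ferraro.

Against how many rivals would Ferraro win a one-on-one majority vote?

Ferraro against each rival (37 voters):
Ferraro vs Ahmed: Ahmed wins 29–8.
Ferraro vs Park: 3+2+3+5+4 = 17 for Ferraro, 20 for Park — Park by 20–17.
Ferraro vs Diaz: Diaz wins 25–12.
Ferraro vs Chen: 3+2+4+3+5+4 = 21 for Ferraro, 16 for Chen — Ferraro by 21–16.
Ferraro beats Chen; loses to Ahmed, Park, Diaz — 1 pairwise win.

1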